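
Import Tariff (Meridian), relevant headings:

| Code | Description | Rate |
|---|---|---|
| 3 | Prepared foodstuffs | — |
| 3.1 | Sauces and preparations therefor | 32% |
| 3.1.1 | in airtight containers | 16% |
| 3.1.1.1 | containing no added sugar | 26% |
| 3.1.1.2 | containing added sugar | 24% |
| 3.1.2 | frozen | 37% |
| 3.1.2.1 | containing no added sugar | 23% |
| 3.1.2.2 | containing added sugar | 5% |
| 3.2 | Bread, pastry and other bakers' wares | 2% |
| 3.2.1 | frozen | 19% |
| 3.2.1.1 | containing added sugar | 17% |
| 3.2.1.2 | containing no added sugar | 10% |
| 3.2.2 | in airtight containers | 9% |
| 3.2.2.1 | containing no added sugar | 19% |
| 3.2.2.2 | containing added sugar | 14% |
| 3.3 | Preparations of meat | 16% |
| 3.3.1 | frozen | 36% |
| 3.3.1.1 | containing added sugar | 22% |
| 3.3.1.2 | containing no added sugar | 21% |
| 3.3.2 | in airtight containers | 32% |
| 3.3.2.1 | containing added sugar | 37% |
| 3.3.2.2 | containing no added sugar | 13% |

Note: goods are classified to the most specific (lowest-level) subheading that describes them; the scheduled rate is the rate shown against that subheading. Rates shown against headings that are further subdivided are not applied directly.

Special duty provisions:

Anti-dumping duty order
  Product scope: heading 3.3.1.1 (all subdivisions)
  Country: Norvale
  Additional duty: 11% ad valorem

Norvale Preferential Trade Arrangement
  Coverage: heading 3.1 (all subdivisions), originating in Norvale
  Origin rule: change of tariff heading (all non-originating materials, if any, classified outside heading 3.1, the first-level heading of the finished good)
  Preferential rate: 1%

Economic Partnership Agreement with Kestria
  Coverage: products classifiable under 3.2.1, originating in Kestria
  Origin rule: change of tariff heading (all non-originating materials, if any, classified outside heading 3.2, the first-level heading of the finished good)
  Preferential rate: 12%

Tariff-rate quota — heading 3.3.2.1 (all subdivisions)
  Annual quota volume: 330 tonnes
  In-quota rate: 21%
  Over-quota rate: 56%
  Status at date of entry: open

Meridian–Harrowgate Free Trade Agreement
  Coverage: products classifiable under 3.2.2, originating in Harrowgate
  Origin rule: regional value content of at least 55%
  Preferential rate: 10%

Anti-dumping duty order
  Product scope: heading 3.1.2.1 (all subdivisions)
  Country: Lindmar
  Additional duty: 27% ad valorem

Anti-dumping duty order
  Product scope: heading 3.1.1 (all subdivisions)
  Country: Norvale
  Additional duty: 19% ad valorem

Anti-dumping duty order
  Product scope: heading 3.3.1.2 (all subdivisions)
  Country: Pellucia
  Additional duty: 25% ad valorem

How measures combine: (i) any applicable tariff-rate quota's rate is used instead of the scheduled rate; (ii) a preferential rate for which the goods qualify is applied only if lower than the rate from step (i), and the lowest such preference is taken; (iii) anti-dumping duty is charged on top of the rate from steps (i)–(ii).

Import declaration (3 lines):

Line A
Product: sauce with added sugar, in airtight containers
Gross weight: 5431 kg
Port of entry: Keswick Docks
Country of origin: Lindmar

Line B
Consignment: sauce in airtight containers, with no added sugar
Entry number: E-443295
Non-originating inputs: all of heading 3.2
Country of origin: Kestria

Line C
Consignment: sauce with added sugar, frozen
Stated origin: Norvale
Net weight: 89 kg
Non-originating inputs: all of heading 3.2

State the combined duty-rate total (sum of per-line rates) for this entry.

Line A: sauce → 3.1; in airtight containers → 3.1.1; with added sugar → 3.1.1.2. Scheduled 24%. No special measure applies. → 24%.
Line B: sauce → 3.1; in airtight containers → 3.1.1; with no added sugar → 3.1.1.1. Scheduled 26%. Kestria agreement on 3.2.1: 3.1.1.1 not covered. → 26%.
Line C: sauce → 3.1; frozen → 3.1.2; with added sugar → 3.1.2.2. Scheduled 5%. Norvale agreement on 3.1: CTH met → 1% available; preferential 1%. → 1%.
Sum: 24% + 26% + 1% = 51%.

51%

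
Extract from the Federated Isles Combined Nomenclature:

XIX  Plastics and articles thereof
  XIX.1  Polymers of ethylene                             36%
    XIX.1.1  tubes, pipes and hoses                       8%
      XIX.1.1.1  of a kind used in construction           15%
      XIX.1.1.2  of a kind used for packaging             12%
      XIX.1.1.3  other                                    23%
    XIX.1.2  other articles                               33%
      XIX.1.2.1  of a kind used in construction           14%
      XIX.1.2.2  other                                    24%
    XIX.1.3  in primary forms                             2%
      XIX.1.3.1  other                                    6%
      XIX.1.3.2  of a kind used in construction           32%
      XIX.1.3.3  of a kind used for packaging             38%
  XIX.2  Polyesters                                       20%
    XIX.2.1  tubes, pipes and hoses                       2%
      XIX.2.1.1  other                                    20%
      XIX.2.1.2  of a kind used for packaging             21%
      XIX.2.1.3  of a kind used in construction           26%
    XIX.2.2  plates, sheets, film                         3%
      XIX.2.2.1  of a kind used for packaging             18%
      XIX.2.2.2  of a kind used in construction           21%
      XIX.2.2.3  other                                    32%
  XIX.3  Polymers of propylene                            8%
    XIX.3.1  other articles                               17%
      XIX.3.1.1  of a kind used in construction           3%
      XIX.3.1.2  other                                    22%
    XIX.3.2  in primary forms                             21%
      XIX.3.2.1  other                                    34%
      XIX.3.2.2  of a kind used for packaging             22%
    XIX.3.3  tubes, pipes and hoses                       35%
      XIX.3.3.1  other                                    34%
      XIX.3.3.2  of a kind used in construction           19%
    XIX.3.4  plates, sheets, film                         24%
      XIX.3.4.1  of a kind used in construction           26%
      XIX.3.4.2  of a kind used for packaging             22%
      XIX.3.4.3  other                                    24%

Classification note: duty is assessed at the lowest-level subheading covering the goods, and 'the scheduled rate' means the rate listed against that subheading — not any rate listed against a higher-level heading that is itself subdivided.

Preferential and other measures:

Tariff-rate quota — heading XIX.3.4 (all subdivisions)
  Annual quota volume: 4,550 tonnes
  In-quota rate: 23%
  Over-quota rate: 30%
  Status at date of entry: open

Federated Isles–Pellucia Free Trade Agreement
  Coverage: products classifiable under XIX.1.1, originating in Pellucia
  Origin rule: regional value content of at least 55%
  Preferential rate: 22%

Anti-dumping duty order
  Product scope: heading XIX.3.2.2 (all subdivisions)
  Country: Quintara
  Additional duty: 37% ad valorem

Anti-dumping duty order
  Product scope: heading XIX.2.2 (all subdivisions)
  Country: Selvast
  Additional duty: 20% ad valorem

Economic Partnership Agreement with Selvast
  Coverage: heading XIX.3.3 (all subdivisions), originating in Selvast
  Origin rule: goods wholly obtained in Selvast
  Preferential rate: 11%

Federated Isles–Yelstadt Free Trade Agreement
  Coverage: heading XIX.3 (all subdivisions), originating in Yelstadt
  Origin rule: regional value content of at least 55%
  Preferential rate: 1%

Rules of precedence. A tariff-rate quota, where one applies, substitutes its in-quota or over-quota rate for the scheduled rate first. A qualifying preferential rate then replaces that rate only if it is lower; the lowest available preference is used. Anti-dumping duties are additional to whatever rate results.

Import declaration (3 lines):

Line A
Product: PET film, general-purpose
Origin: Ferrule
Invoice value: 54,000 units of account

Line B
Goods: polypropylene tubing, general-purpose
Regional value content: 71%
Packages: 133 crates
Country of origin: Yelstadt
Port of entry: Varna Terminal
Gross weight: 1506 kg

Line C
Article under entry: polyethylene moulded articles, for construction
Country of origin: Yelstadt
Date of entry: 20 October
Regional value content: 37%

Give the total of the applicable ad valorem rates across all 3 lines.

47%

Line A: PET → XIX.2; film → XIX.2.2; general-purpose → XIX.2.2.3. Scheduled 32%. No special measure applies. → 32%.
Line B: polypropylene → XIX.3; tubing → XIX.3.3; general-purpose → XIX.3.3.1. Scheduled 34%. Yelstadt agreement on XIX.3: RVC ≥ 55% → 1% available; preferential 1%. → 1%.
Line C: polyethylene → XIX.1; moulded articles → XIX.1.2; for construction → XIX.1.2.1. Scheduled 14%. Yelstadt agreement on XIX.3: XIX.1.2.1 not covered. → 14%.
Sum: 32% + 1% + 14% = 47%.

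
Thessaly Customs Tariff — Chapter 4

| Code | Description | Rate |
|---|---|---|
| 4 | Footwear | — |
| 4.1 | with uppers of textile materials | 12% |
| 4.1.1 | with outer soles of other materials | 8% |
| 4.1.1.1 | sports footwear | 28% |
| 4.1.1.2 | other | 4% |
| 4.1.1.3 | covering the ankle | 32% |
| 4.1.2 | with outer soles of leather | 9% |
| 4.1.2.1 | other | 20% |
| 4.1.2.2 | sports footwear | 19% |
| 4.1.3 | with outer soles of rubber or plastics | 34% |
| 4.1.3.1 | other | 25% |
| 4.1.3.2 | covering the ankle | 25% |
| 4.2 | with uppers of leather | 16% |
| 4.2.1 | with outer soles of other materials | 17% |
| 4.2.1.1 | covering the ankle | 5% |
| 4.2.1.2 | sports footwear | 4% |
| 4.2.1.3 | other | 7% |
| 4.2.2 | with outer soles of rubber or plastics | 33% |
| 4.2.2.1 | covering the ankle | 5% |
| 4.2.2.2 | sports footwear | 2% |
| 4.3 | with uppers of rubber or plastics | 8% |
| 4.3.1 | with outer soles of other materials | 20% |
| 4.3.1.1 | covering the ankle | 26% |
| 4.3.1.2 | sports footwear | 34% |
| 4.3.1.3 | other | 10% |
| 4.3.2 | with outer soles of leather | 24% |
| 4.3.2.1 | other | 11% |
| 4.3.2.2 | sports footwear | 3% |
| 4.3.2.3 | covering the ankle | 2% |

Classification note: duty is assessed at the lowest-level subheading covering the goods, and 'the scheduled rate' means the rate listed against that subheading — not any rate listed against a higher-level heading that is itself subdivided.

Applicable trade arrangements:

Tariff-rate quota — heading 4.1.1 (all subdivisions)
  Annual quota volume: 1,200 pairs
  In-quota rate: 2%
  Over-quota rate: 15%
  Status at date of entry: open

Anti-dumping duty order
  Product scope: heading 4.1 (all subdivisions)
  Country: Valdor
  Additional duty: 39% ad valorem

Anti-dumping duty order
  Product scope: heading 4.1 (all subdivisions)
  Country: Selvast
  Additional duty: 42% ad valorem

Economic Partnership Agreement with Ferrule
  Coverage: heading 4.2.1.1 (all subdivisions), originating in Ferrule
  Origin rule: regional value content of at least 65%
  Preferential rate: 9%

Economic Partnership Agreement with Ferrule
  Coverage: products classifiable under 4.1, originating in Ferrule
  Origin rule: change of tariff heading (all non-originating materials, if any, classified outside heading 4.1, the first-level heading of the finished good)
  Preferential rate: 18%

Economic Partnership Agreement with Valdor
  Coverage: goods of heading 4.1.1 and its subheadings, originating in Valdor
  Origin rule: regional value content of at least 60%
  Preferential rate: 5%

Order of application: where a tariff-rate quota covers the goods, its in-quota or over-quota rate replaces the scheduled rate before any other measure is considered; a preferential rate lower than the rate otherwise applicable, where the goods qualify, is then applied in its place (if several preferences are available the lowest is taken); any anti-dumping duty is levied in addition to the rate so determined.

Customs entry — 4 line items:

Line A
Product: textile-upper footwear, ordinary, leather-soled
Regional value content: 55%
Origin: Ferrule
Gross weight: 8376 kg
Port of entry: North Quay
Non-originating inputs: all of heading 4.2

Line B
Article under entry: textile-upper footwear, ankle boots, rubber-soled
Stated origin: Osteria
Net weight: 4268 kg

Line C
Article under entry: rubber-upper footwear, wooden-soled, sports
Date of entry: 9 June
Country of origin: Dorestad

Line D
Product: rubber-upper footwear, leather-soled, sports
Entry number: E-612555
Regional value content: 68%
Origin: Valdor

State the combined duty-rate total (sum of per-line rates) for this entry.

80%

Line A: textile-upper → 4.1; leather-soled → 4.1.2; ordinary → 4.1.2.1. Scheduled 20%. Ferrule agreement on 4.2.1.1: 4.1.2.1 not covered; Ferrule agreement on 4.1: CTH met → 18% available; preferential 18%. → 18%.
Line B: textile-upper → 4.1; rubber-soled → 4.1.3; ankle boots → 4.1.3.2. Scheduled 25%. No special measure applies. → 25%.
Line C: rubber-upper → 4.3; wooden-soled → 4.3.1; sports → 4.3.1.2. Scheduled 34%. No special measure applies. → 34%.
Line D: rubber-upper → 4.3; leather-soled → 4.3.2; sports → 4.3.2.2. Scheduled 3%. Valdor agreement on 4.1.1: 4.3.2.2 not covered. → 3%.
Sum: 18% + 25% + 34% + 3% = 80%.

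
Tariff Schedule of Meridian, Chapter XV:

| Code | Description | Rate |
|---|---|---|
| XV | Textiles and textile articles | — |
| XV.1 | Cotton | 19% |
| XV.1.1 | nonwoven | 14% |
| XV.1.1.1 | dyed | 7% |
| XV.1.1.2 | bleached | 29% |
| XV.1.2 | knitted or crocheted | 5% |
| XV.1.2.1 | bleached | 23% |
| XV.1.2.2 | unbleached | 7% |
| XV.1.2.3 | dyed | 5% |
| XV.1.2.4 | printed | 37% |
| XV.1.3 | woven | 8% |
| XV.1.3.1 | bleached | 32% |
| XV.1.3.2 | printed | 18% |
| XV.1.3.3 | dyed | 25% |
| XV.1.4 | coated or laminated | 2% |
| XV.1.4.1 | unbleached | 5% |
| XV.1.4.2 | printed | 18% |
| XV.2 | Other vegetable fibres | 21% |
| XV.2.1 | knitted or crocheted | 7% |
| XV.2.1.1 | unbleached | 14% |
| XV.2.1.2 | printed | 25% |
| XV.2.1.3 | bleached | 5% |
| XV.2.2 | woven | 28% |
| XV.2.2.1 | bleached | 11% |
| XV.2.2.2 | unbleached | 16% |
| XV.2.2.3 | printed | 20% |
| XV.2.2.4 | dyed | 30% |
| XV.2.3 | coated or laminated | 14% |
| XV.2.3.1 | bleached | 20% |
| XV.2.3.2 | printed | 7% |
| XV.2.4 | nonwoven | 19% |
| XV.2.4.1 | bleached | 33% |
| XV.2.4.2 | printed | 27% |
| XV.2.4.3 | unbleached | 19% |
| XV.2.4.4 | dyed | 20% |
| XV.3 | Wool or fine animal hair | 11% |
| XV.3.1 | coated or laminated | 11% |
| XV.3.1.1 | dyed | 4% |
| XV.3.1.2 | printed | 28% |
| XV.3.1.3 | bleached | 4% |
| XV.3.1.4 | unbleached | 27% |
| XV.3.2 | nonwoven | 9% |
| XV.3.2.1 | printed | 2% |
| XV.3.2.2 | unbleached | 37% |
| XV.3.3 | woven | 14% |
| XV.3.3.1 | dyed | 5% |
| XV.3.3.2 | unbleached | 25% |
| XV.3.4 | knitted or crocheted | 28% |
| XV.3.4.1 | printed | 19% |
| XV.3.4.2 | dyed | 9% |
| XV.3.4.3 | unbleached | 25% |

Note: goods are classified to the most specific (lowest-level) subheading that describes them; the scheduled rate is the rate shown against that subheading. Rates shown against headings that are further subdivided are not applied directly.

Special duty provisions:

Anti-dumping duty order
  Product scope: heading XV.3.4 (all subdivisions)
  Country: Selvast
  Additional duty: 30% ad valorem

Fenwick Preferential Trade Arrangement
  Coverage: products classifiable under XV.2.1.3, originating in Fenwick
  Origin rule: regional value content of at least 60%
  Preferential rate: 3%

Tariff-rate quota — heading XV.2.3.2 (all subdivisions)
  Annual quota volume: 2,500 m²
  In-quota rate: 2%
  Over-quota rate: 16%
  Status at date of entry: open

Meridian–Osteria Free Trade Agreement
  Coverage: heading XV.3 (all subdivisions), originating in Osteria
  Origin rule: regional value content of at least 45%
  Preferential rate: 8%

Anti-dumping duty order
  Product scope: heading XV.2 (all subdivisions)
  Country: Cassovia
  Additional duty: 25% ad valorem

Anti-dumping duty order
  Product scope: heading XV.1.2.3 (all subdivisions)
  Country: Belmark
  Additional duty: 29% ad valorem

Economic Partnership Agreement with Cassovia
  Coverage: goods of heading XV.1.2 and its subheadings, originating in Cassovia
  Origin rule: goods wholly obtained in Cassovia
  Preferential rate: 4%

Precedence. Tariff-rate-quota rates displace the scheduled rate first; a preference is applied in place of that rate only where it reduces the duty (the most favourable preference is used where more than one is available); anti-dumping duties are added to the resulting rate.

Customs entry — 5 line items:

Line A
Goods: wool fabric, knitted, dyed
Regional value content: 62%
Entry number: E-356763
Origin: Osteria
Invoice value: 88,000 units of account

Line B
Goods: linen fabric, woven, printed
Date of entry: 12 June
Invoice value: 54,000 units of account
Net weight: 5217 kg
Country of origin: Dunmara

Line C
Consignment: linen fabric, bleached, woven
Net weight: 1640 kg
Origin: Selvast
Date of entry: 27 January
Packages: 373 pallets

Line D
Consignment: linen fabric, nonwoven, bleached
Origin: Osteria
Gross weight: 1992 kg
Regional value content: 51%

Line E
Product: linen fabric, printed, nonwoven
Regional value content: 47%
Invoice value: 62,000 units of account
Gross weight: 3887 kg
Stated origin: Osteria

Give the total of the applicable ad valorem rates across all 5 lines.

99%

Line A: wool → XV.3; knitted → XV.3.4; dyed → XV.3.4.2. Scheduled 9%. Osteria agreement on XV.3: RVC ≥ 45% → 8% available; preferential 8%. → 8%.
Line B: linen → XV.2; woven → XV.2.2; printed → XV.2.2.3. Scheduled 20%. No special measure applies. → 20%.
Line C: linen → XV.2; woven → XV.2.2; bleached → XV.2.2.1. Scheduled 11%. No special measure applies. → 11%.
Line D: linen → XV.2; nonwoven → XV.2.4; bleached → XV.2.4.1. Scheduled 33%. Osteria agreement on XV.3: XV.2.4.1 not covered. → 33%.
Line E: linen → XV.2; nonwoven → XV.2.4; printed → XV.2.4.2. Scheduled 27%. Osteria agreement on XV.3: XV.2.4.2 not covered. → 27%.
Sum: 8% + 20% + 11% + 33% + 27% = 99%.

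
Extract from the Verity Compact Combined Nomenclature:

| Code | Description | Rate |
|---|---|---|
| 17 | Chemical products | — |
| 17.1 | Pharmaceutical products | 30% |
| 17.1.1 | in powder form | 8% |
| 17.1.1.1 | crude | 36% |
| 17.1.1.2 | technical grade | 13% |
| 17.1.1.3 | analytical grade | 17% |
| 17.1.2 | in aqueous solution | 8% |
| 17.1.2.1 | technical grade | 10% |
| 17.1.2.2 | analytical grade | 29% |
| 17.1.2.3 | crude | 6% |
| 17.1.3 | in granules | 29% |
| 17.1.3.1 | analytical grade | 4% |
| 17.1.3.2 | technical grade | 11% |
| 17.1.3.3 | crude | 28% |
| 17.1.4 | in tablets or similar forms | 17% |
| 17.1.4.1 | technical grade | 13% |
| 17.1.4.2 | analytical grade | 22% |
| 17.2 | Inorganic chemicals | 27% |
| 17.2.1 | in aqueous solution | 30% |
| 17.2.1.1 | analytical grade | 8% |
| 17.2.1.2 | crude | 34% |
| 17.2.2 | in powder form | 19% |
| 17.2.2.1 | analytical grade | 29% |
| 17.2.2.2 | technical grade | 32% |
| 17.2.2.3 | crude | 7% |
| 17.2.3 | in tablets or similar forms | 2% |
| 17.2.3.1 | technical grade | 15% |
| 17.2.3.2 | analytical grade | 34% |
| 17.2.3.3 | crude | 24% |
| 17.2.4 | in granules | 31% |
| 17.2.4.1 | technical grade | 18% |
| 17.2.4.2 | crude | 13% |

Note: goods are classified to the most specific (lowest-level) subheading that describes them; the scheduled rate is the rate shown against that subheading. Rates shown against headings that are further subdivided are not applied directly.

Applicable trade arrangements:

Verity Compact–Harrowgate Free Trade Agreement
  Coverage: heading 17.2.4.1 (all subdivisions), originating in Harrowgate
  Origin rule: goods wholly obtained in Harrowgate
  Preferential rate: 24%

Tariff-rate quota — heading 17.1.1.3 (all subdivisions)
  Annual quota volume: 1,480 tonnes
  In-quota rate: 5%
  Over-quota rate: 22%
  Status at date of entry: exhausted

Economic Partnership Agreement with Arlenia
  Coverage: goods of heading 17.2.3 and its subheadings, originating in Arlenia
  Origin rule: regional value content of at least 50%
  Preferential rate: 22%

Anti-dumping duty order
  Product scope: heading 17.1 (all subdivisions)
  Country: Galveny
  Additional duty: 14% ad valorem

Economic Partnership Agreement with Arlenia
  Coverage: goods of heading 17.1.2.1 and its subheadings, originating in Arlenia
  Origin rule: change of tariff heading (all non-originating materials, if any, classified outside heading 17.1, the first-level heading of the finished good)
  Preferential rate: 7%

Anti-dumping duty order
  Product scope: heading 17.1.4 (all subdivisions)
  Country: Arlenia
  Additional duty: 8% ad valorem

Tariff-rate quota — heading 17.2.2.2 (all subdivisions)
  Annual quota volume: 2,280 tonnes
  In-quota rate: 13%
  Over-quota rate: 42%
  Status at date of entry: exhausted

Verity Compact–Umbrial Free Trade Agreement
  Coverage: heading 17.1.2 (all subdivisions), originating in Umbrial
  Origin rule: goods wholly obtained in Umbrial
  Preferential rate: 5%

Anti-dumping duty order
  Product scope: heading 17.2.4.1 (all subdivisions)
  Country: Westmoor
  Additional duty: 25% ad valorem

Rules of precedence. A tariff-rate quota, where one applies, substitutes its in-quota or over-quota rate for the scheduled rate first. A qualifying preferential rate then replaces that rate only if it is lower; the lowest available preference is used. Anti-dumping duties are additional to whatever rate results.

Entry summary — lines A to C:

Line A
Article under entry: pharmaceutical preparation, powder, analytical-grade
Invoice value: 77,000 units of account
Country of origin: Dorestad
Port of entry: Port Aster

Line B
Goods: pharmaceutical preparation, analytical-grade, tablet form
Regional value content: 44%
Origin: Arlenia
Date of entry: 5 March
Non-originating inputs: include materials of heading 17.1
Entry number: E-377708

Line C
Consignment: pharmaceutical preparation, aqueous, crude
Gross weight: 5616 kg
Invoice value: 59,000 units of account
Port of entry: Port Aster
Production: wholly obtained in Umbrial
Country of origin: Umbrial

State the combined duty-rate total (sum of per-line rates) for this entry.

Line A: pharmaceutical → 17.1; powder → 17.1.1; analytical-grade → 17.1.1.3. Scheduled 17%. quota on 17.1.1.3 exhausted → over-quota 22%. → 22%.
Line B: pharmaceutical → 17.1; tablet form → 17.1.4; analytical-grade → 17.1.4.2. Scheduled 22%. Arlenia agreement on 17.2.3: 17.1.4.2 not covered; Arlenia agreement on 17.1.2.1: 17.1.4.2 not covered; anti-dumping (Arlenia, 17.1.4): +8%; total 22% + 8% = 30%. → 30%.
Line C: pharmaceutical → 17.1; aqueous → 17.1.2; crude → 17.1.2.3. Scheduled 6%. Umbrial agreement on 17.1.2: wholly obtained → 5% available; preferential 5%. → 5%.
Sum: 22% + 30% + 5% = 57%.

57%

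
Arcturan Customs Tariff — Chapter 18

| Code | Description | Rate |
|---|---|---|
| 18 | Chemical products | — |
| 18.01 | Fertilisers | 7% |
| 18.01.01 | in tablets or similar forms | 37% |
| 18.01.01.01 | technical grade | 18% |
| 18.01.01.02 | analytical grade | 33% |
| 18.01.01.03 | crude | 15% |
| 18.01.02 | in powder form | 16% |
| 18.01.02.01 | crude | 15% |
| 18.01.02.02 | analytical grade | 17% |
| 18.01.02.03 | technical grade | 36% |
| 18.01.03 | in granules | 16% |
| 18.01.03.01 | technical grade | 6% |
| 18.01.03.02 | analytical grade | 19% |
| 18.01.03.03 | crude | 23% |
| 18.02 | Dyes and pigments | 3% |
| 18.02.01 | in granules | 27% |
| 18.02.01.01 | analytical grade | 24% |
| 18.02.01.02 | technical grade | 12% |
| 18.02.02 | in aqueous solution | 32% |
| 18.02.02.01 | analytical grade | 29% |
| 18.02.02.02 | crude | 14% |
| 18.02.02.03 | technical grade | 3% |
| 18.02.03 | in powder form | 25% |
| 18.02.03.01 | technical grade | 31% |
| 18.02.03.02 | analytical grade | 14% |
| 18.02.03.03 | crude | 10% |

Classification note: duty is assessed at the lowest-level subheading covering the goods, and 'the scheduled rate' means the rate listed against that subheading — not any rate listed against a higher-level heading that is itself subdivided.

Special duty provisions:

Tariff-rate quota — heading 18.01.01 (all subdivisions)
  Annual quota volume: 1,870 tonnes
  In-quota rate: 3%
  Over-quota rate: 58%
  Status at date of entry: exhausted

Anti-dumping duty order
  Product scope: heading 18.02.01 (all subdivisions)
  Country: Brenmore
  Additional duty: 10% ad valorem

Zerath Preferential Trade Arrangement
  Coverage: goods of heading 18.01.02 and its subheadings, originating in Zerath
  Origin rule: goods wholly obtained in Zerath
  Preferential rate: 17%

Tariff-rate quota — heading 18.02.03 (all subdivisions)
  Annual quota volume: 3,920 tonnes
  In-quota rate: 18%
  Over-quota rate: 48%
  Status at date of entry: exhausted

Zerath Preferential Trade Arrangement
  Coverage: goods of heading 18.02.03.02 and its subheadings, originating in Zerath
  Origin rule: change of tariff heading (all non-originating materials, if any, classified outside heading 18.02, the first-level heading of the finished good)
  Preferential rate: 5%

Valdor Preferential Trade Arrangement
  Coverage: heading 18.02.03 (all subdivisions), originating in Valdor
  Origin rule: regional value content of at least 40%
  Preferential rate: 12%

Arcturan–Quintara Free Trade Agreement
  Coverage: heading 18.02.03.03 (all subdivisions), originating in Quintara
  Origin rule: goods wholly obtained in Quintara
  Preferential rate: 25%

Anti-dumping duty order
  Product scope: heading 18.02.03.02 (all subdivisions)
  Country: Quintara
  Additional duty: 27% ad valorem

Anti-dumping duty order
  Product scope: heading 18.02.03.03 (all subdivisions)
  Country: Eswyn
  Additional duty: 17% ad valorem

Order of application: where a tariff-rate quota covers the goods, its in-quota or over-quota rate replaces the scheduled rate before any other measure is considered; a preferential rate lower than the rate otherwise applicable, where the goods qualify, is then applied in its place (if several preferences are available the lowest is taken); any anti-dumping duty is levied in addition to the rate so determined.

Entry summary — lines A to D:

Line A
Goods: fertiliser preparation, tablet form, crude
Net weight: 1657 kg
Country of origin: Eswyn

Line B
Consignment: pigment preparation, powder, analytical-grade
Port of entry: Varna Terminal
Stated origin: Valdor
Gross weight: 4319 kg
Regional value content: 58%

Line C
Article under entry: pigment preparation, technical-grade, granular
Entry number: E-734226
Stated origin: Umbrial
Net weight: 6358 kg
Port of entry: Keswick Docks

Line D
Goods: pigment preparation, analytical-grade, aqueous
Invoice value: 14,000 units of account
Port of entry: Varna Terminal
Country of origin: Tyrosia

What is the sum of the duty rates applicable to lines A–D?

Line A: fertiliser → 18.01; tablet form → 18.01.01; crude → 18.01.01.03. Scheduled 15%. quota on 18.01.01 exhausted → over-quota 58%. → 58%.
Line B: pigment → 18.02; powder → 18.02.03; analytical-grade → 18.02.03.02. Scheduled 14%. quota on 18.02.03 exhausted → over-quota 48%; Valdor agreement on 18.02.03: RVC ≥ 40% → 12% available; preferential 12%. → 12%.
Line C: pigment → 18.02; granular → 18.02.01; technical-grade → 18.02.01.02. Scheduled 12%. No special measure applies. → 12%.
Line D: pigment → 18.02; aqueous → 18.02.02; analytical-grade → 18.02.02.01. Scheduled 29%. No special measure applies. → 29%.
Sum: 58% + 12% + 12% + 29% = 111%.

111%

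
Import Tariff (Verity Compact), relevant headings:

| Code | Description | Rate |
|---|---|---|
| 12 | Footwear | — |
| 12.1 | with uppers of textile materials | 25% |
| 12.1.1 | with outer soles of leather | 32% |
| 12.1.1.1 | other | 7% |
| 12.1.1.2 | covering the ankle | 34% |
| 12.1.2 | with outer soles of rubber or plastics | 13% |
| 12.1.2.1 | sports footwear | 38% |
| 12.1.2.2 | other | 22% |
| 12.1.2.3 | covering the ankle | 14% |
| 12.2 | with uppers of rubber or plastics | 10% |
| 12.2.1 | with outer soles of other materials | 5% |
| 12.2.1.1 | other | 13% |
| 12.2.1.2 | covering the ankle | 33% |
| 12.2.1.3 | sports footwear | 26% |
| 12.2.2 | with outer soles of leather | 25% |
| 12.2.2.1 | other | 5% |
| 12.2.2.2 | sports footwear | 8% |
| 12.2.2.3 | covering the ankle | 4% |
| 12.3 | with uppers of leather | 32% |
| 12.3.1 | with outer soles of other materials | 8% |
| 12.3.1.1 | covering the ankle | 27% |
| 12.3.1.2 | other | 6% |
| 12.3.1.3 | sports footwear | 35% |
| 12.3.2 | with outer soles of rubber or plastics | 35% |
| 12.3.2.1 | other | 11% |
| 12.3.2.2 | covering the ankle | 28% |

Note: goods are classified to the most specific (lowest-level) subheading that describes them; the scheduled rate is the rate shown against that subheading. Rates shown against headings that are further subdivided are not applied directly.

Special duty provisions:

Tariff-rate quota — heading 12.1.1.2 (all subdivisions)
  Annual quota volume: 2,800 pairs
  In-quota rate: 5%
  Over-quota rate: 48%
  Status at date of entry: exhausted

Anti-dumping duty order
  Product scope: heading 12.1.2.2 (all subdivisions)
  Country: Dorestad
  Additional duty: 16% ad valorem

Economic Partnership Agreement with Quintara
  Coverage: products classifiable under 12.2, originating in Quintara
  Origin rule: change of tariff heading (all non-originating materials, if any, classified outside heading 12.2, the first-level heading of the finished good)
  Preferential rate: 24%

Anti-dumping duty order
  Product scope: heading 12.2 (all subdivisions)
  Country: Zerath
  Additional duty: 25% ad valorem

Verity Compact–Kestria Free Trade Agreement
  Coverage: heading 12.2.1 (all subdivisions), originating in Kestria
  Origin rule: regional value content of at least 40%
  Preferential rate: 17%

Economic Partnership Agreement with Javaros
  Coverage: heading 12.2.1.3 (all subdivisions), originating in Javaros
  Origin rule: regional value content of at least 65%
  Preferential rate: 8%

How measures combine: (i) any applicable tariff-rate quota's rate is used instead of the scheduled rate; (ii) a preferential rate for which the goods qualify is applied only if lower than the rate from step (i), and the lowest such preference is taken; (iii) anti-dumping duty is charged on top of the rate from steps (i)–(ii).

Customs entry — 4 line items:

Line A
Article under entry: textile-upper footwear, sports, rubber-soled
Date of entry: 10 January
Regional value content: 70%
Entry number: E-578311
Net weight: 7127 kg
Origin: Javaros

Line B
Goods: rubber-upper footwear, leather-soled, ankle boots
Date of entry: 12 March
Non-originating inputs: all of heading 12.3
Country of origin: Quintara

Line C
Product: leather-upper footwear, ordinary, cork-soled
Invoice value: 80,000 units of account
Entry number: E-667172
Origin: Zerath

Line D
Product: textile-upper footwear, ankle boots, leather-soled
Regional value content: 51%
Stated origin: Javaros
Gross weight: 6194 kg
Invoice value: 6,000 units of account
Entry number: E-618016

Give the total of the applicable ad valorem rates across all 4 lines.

Line A: textile-upper → 12.1; rubber-soled → 12.1.2; sports → 12.1.2.1. Scheduled 38%. Javaros agreement on 12.2.1.3: 12.1.2.1 not covered. → 38%.
Line B: rubber-upper → 12.2; leather-soled → 12.2.2; ankle boots → 12.2.2.3. Scheduled 4%. Quintara agreement on 12.2: CTH met → 24% available; preference 24% not lower than 4% → no reduction. → 4%.
Line C: leather-upper → 12.3; cork-soled → 12.3.1; ordinary → 12.3.1.2. Scheduled 6%. No special measure applies. → 6%.
Line D: textile-upper → 12.1; leather-soled → 12.1.1; ankle boots → 12.1.1.2. Scheduled 34%. quota on 12.1.1.2 exhausted → over-quota 48%; Javaros agreement on 12.2.1.3: 12.1.1.2 not covered. → 48%.
Sum: 38% + 4% + 6% + 48% = 96%.

96%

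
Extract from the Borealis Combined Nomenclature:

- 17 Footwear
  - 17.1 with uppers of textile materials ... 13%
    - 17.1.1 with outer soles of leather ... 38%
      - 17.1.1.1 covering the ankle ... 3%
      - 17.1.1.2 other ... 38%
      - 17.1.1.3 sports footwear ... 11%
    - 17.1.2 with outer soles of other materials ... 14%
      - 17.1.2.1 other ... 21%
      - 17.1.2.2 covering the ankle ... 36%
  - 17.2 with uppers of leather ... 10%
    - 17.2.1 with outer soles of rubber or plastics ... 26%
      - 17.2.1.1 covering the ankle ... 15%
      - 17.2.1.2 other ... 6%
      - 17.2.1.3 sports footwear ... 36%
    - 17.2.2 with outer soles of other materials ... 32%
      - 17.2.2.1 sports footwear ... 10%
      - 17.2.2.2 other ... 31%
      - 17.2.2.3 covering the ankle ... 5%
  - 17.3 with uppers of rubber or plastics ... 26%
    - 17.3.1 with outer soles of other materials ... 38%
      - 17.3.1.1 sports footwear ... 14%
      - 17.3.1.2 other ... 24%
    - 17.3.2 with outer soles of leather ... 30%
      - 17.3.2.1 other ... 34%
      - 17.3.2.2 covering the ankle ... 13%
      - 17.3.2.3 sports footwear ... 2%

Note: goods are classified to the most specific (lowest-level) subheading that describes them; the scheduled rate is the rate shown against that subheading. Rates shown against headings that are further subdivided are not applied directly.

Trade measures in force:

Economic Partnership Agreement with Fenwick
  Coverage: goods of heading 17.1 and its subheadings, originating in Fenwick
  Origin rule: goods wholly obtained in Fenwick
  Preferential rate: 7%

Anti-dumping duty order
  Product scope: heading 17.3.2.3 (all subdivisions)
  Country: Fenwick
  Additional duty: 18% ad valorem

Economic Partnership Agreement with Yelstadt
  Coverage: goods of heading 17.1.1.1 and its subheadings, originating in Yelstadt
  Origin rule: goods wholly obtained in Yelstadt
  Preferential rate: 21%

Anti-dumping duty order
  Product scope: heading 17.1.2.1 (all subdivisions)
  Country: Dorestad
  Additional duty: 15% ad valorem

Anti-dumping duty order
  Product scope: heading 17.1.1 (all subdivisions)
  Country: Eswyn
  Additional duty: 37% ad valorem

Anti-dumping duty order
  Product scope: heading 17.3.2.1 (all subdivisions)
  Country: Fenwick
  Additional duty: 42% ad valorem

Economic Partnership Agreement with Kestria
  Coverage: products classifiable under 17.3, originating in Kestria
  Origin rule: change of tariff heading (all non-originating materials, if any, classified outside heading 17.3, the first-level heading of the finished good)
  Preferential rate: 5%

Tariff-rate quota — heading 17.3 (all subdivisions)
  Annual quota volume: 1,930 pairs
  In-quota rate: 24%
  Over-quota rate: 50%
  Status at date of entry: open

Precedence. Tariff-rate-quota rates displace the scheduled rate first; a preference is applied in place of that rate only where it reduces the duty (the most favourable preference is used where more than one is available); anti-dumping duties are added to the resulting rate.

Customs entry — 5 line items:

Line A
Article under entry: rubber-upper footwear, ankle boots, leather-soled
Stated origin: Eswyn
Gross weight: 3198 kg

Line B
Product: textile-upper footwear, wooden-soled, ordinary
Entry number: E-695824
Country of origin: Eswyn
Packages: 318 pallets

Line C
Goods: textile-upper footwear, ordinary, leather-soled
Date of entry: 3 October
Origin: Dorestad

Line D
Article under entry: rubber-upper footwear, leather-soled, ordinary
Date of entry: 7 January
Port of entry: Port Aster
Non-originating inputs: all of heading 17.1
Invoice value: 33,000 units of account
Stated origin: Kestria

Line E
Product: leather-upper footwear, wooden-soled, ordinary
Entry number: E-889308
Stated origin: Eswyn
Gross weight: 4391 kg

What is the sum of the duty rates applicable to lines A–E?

Line A: rubber-upper → 17.3; leather-soled → 17.3.2; ankle boots → 17.3.2.2. Scheduled 13%. quota on 17.3 open → in-quota 24%. → 24%.
Line B: textile-upper → 17.1; wooden-soled → 17.1.2; ordinary → 17.1.2.1. Scheduled 21%. No special measure applies. → 21%.
Line C: textile-upper → 17.1; leather-soled → 17.1.1; ordinary → 17.1.1.2. Scheduled 38%. No special measure applies. → 38%.
Line D: rubber-upper → 17.3; leather-soled → 17.3.2; ordinary → 17.3.2.1. Scheduled 34%. quota on 17.3 open → in-quota 24%; Kestria agreement on 17.3: CTH met → 5% available; preferential 5%. → 5%.
Line E: leather-upper → 17.2; wooden-soled → 17.2.2; ordinary → 17.2.2.2. Scheduled 31%. No special measure applies. → 31%.
Sum: 24% + 21% + 38% + 5% + 31% = 119%.

119%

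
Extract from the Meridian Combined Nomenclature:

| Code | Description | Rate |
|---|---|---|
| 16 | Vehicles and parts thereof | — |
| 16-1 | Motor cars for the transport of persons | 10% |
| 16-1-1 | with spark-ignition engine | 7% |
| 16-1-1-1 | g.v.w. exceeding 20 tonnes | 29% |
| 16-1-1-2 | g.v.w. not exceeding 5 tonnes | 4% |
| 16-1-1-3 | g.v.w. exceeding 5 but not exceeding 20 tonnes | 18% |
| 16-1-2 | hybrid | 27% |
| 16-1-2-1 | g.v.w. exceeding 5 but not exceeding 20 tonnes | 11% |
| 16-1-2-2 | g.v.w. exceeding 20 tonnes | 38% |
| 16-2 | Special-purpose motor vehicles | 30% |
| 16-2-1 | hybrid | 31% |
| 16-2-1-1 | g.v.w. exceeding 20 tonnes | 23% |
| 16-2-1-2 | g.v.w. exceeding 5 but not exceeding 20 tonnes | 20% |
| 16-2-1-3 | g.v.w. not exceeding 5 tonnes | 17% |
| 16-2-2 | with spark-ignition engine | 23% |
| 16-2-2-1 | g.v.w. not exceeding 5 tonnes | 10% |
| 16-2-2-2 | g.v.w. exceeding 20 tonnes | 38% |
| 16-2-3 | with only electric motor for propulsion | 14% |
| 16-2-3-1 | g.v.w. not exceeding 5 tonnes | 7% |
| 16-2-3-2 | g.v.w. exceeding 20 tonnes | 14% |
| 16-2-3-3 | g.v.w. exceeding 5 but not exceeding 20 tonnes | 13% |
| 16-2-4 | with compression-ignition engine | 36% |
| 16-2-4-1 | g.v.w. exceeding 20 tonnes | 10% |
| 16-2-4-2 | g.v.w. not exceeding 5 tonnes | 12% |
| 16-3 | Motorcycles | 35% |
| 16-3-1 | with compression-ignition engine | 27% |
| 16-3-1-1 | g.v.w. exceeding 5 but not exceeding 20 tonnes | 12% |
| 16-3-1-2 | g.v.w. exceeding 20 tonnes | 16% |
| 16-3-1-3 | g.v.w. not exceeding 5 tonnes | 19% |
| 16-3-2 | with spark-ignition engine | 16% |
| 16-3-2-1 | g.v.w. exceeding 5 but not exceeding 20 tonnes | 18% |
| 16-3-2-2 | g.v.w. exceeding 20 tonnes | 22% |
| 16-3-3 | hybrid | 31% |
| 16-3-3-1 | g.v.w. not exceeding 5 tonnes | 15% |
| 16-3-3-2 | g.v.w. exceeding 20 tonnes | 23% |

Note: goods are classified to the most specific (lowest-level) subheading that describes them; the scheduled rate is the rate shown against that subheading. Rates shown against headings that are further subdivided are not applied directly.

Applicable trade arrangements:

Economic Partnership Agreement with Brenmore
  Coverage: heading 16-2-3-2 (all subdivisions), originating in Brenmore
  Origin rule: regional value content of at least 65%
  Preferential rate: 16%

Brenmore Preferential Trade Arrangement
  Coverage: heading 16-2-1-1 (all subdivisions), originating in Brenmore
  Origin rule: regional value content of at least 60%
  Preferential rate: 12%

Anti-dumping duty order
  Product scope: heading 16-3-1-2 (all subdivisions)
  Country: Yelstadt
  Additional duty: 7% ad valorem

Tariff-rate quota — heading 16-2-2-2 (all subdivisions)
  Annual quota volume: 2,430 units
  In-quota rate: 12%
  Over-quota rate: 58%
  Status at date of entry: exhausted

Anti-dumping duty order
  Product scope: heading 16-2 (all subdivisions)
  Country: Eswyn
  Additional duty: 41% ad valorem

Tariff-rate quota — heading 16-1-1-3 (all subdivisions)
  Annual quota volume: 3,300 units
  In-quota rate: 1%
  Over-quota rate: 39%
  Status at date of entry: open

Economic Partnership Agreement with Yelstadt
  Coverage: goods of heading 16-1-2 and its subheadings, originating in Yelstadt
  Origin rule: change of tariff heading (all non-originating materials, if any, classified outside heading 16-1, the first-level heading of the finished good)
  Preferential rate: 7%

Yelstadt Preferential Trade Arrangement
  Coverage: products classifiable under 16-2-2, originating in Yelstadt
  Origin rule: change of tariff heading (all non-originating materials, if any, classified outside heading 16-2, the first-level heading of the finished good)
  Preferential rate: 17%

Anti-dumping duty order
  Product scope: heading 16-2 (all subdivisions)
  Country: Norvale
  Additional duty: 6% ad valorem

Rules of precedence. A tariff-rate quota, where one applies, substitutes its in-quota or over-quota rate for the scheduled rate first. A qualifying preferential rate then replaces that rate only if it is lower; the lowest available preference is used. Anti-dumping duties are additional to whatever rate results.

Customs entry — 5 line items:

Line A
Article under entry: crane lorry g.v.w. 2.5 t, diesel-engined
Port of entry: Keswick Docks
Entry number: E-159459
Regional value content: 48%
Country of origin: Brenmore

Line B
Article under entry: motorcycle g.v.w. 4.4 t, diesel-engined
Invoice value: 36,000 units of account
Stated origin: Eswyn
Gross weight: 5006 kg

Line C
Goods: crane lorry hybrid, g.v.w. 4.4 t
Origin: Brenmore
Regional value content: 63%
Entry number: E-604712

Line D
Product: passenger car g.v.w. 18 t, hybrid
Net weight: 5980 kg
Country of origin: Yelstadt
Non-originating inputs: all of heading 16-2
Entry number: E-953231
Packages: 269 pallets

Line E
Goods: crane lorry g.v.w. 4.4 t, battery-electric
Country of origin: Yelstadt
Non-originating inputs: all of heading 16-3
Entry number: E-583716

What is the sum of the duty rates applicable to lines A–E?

62%

Line A: crane lorry → 16-2; diesel-engined → 16-2-4; g.v.w. 2.5 t → 16-2-4-2. Scheduled 12%. Brenmore agreement on 16-2-3-2: 16-2-4-2 not covered; Brenmore agreement on 16-2-1-1: 16-2-4-2 not covered. → 12%.
Line B: motorcycle → 16-3; diesel-engined → 16-3-1; g.v.w. 4.4 t → 16-3-1-3. Scheduled 19%. No special measure applies. → 19%.
Line C: crane lorry → 16-2; hybrid → 16-2-1; g.v.w. 4.4 t → 16-2-1-3. Scheduled 17%. Brenmore agreement on 16-2-3-2: 16-2-1-3 not covered; Brenmore agreement on 16-2-1-1: 16-2-1-3 not covered. → 17%.
Line D: passenger car → 16-1; hybrid → 16-1-2; g.v.w. 18 t → 16-1-2-1. Scheduled 11%. Yelstadt agreement on 16-1-2: CTH met → 7% available; Yelstadt agreement on 16-2-2: 16-1-2-1 not covered; preferential 7%. → 7%.
Line E: crane lorry → 16-2; battery-electric → 16-2-3; g.v.w. 4.4 t → 16-2-3-1. Scheduled 7%. Yelstadt agreement on 16-1-2: 16-2-3-1 not covered; Yelstadt agreement on 16-2-2: 16-2-3-1 not covered. → 7%.
Sum: 12% + 19% + 17% + 7% + 7% = 62%.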